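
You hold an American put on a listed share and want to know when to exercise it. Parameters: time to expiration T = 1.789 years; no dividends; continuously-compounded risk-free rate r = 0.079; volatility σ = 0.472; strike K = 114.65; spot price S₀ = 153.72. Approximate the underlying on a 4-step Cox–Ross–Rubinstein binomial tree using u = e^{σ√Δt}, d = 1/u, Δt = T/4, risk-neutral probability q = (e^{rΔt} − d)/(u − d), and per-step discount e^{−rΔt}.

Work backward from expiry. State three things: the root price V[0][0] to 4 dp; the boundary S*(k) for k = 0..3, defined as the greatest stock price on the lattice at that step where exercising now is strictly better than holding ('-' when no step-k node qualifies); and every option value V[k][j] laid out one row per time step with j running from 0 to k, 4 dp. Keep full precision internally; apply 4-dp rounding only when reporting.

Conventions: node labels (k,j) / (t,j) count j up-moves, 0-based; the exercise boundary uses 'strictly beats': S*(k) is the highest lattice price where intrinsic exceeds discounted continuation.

params: Δt=0.44725 u=1.37116 d=0.72931 q=0.47777 e^(-rΔt)=0.96528
t_4 payoffs: 71.1614 32.8877 0.0000 0.0000 0.0000
t_3: node(3,0) S=59.6299 payoff=55.0201 vs cont=51.0399 → 55.0201 [stop]  node(3,1) S=112.1093 payoff=2.5407 vs cont=16.5788 → 16.5788 [wait]  node(3,2) S=210.7750 payoff=0.0000 vs cont=0.0000 → 0.0000 [wait]  node(3,3) S=396.2747 payoff=0.0000 vs cont=0.0000 → 0.0000 [wait]  ⇒ S*(3)=59.6299
t_2: node(2,0) S=81.7623 payoff=32.8877 vs cont=35.3816 → 35.3816 [wait]  node(2,1) S=153.7200 payoff=0.0000 vs cont=8.3574 → 8.3574 [wait]  node(2,2) S=289.0065 payoff=0.0000 vs cont=0.0000 → 0.0000 [wait]  ⇒ S*(2)=-
t_1: node(1,0) S=112.1093 payoff=2.5407 vs cont=21.6903 → 21.6903 [wait]  node(1,1) S=210.7750 payoff=0.0000 vs cont=4.2130 → 4.2130 [wait]  ⇒ S*(1)=-
t_0: node(0,0) S=153.7200 payoff=0.0000 vs cont=12.8771 → 12.8771 [wait]  ⇒ S*(0)=-

price = 12.8771
boundary = - - - 59.6299
tree:
12.8771
21.6903 4.2130
35.3816 8.3574 0.0000
55.0201 16.5788 0.0000 0.0000
71.1614 32.8877 0.0000 0.0000 0.0000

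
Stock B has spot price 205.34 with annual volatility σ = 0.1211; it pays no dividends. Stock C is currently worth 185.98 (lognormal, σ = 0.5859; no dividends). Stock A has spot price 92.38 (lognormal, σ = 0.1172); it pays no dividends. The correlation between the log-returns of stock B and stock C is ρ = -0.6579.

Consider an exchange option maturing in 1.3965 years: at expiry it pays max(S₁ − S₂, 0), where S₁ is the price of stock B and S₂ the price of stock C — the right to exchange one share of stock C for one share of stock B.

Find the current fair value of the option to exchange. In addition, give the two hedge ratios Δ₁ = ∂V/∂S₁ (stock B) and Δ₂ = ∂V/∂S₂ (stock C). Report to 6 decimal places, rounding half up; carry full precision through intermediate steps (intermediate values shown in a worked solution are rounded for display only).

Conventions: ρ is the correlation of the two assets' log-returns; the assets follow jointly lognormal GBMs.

exchange price = 70.502921
Δ1 = 0.699053
Δ2 = -0.392734

σ_eff = √(σ₁² + σ₂² − 2ρσ₁σ₂) = √(0.1211² + 0.5859² − 2·-0.6579·0.1211·0.5859) = 0.671791
d₁ = (ln(S₁/S₂) + (q₂ − q₁ + σ_eff²/2)T) / (σ_eff√T) = (ln(205.34/185.98) + (0.0 − 0.0 + 0.225652)·1.3965) / 0.793880 = 0.521679
d₂ = d₁ − σ_eff√T = 0.521679 − 0.793880 = -0.272201
N(d₁) = 0.699053,  N(d₂) = 0.392734
V = S₁·e^{−q₁T}·N(d₁) − S₂·e^{−q₂T}·N(d₂) = 143.543571 − 73.040650 = 70.502921
Key observation: pricing in stock C-units makes this a unit-strike call on the ratio S₁/S₂ — the risk-free rate cancels and cannot affect the value.
Δ₁ = e^{−q₁T}·N(d₁) = 0.699053;  Δ₂ = −e^{−q₂T}·N(d₂) = -0.392734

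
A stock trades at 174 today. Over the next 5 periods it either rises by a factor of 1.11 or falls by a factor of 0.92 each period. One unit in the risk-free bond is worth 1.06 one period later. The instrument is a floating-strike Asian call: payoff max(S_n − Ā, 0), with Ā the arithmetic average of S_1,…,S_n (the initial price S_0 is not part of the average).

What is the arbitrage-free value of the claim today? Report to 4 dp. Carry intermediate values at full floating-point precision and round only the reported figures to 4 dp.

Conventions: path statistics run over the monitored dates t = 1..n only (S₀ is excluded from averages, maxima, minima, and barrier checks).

price = 19.6244

With p* = (R−d)/(u−d) = 0.7368, sum probability × payoff across the paths and divide by R^5.
Enumerate all 2^5 = 32 price paths (U = up ×1.11, D = down ×0.92); each path with k up-moves has probability p*^k·(1−p*)^(5−k).
DDDDD: Ā=136.4356, payoff=0.0000, prob=0.001262
UDDDD: Ā=164.6125, payoff=0.0000, prob=0.003534
DUDDD: Ā=158.0005, payoff=0.0000, prob=0.003534
UUDDD: Ā=190.6310, payoff=0.0000, prob=0.009895
DDUDD: Ā=151.9174, payoff=0.0000, prob=0.003534
UDUDD: Ā=183.2917, payoff=0.0000, prob=0.009895
DUUDD: Ā=176.6797, payoff=0.0000, prob=0.009895
UUUDD: Ā=213.1679, payoff=0.0000, prob=0.027705
DDDUD: Ā=146.3210, payoff=0.0000, prob=0.003534
UDDUD: Ā=176.5395, payoff=0.0000, prob=0.009895
DUDUD: Ā=169.9275, payoff=0.0000, prob=0.009895
UUDUD: Ā=205.0213, payoff=0.0000, prob=0.027705
DDUUD: Ā=163.8445, payoff=3.0949, prob=0.009895
UDUUD: Ā=197.6819, payoff=3.7340, prob=0.027705
DUUUD: Ā=191.0699, payoff=10.3460, prob=0.027705
UUUUD: Ā=230.5300, payoff=12.4827, prob=0.077574
DDDDU: Ā=141.1724, payoff=0.0000, prob=0.003534
UDDDU: Ā=170.3275, payoff=0.0000, prob=0.009895
DUDDU: Ā=163.7155, payoff=3.2238, prob=0.009895
UUDDU: Ā=197.5263, payoff=3.8896, prob=0.027705
DDUDU: Ā=157.6325, payoff=9.3069, prob=0.009895
UDUDU: Ā=190.1870, payoff=11.2289, prob=0.027705
DUUDU: Ā=183.5750, payoff=17.8409, prob=0.027705
UUUDU: Ā=221.4873, payoff=21.5255, prob=0.077574
DDDUU: Ā=152.0361, payoff=14.9032, prob=0.009895
UDDUU: Ā=183.4348, payoff=17.9811, prob=0.027705
DUDUU: Ā=176.8228, payoff=24.5931, prob=0.027705
UUDUU: Ā=213.3406, payoff=29.6721, prob=0.077574
DDUUU: Ā=170.7398, payoff=30.6761, prob=0.027705
UDUUU: Ā=206.0013, payoff=37.0114, prob=0.077574
DUUUU: Ā=199.3893, payoff=43.6234, prob=0.077574
UUUUU: Ā=240.5675, payoff=52.6326, prob=0.217206
Price = Σ prob·payoff / R^5 = 26.261855 / 1.338226 = 19.6244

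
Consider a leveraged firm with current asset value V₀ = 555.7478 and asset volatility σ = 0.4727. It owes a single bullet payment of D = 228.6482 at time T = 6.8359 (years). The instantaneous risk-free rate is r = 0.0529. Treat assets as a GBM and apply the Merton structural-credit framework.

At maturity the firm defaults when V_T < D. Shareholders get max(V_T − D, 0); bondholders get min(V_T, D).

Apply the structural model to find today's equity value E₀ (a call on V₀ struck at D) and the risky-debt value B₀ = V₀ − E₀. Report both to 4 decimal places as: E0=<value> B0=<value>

E0=423.0598 B0=132.6880

Apply the equity-as-call identities (strike 228.6482, horizon 6.8359 years):
d₁ = [ln(V₀/D) + (r + σ²/2)T] / (σ√T)
   = [ln(555.7478/228.6482) + (0.0529 + 0.5·0.4727²)·6.8359] / (0.4727·√6.8359)
   = [0.888130 + 1.125344] / 1.235900 = 1.629156
d₂ = d₁ − σ√T = 1.629156 − 1.235900 = 0.393255
N(d₁) = 0.948360,  N(d₂) = 0.652935,  e^(−rT) = 0.696548
E₀ = V₀·N(d₁) − D·e^(−rT)·N(d₂)
   = 555.7478·0.948360 − 228.6482·0.696548·0.652935 = 423.059762
B₀ = V₀ − E₀ = 555.7478 − 423.059762 = 132.688038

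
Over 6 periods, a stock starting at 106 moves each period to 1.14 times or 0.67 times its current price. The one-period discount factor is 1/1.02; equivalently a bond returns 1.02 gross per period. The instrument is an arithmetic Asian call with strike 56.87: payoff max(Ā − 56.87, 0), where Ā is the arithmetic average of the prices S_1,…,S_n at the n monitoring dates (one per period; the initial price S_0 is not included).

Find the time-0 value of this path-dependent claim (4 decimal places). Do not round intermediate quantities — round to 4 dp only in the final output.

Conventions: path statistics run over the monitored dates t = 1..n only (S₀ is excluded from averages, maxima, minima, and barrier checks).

price = 50.8455

Set p* = 0.7447 (from d < R < u); the path-dependent value is the discounted p*-expectation over all price paths.
Enumerate all 2^6 = 64 price paths (U = up ×1.14, D = down ×0.67); each path with k up-moves has probability p*^k·(1−p*)^(6−k).
DDDDDD: Ā=32.6241, payoff=0.0000, prob=0.000277
UDDDDD: Ā=55.5096, payoff=0.0000, prob=0.000808
DUDDDD: Ā=47.2063, payoff=0.0000, prob=0.000808
UUDDDD: Ā=80.3211, payoff=23.4511, prob=0.002357
DDUDDD: Ā=41.6430, payoff=0.0000, prob=0.000808
UDUDDD: Ā=70.8553, payoff=13.9853, prob=0.002357
DUUDDD: Ā=62.5520, payoff=5.6820, prob=0.002357
UUUDDD: Ā=106.4317, payoff=49.5617, prob=0.006873
DDDUDD: Ā=37.9157, payoff=0.0000, prob=0.000808
UDDUDD: Ā=64.5132, payoff=7.6432, prob=0.002357
DUDUDD: Ā=56.2099, payoff=0.0000, prob=0.002357
UUDUDD: Ā=95.6407, payoff=38.7707, prob=0.006873
DDUUDD: Ā=50.6467, payoff=0.0000, prob=0.002357
UDUUDD: Ā=86.1749, payoff=29.3049, prob=0.006873
DUUUDD: Ā=77.8716, payoff=21.0016, prob=0.006873
UUUUDD: Ā=132.4979, payoff=75.6279, prob=0.020047
DDDDUD: Ā=35.4183, payoff=0.0000, prob=0.000808
UDDDUD: Ā=60.2640, payoff=3.3940, prob=0.002357
DUDDUD: Ā=51.9607, payoff=0.0000, prob=0.002357
UUDDUD: Ā=88.4107, payoff=31.5407, prob=0.006873
DDUDUD: Ā=46.3975, payoff=0.0000, prob=0.002357
UDUDUD: Ā=78.9449, payoff=22.0749, prob=0.006873
DUUDUD: Ā=70.6416, payoff=13.7716, prob=0.006873
UUUDUD: Ā=120.1962, payoff=63.3262, prob=0.020047
DDDUUD: Ā=42.6701, payoff=0.0000, prob=0.002357
UDDUUD: Ā=72.6028, payoff=15.7328, prob=0.006873
DUDUUD: Ā=64.2995, payoff=7.4295, prob=0.006873
UUDUUD: Ā=109.4051, payoff=52.5351, prob=0.020047
DDUUUD: Ā=58.7363, payoff=1.8663, prob=0.006873
UDUUUD: Ā=99.9393, payoff=43.0693, prob=0.020047
DUUUUD: Ā=91.6360, payoff=34.7660, prob=0.020047
UUUUUD: Ā=155.9180, payoff=99.0480, prob=0.058470
DDDDDU: Ā=33.7451, payoff=0.0000, prob=0.000808
UDDDDU: Ā=57.4171, payoff=0.5471, prob=0.002357
DUDDDU: Ā=49.1137, payoff=0.0000, prob=0.002357
UUDDDU: Ā=83.5666, payoff=26.6966, prob=0.006873
DDUDDU: Ā=43.5505, payoff=0.0000, prob=0.002357
UDUDDU: Ā=74.1008, payoff=17.2308, prob=0.006873
DUUDDU: Ā=65.7975, payoff=8.9275, prob=0.006873
UUUDDU: Ā=111.9540, payoff=55.0840, prob=0.020047
DDDUDU: Ā=39.8231, payoff=0.0000, prob=0.002357
UDDUDU: Ā=67.7588, payoff=10.8888, prob=0.006873
DUDUDU: Ā=59.4554, payoff=2.5854, prob=0.006873
UUDUDU: Ā=101.1630, payoff=44.2930, prob=0.020047
DDUUDU: Ā=53.8922, payoff=0.0000, prob=0.006873
UDUUDU: Ā=91.6972, payoff=34.8272, prob=0.020047
DUUUDU: Ā=83.3938, payoff=26.5238, prob=0.020047
UUUUDU: Ā=141.8940, payoff=85.0240, prob=0.058470
DDDDUU: Ā=37.3258, payoff=0.0000, prob=0.002357
UDDDUU: Ā=63.5096, payoff=6.6396, prob=0.006873
DUDDUU: Ā=55.2062, payoff=0.0000, prob=0.006873
UUDDUU: Ā=93.9330, payoff=37.0630, prob=0.020047
DDUDUU: Ā=49.6430, payoff=0.0000, prob=0.006873
UDUDUU: Ā=84.4672, payoff=27.5972, prob=0.020047
DUUDUU: Ā=76.1639, payoff=19.2939, prob=0.020047
UUUDUU: Ā=129.5922, payoff=72.7222, prob=0.058470
DDDUUU: Ā=45.9156, payoff=0.0000, prob=0.006873
UDDUUU: Ā=78.1251, payoff=21.2551, prob=0.020047
DUDUUU: Ā=69.8218, payoff=12.9518, prob=0.020047
UUDUUU: Ā=118.8012, payoff=61.9312, prob=0.058470
DDUUUU: Ā=64.2585, payoff=7.3885, prob=0.020047
UDUUUU: Ā=109.3354, payoff=52.4654, prob=0.058470
DUUUUU: Ā=101.0321, payoff=44.1621, prob=0.058470
UUUUUU: Ā=171.9053, payoff=115.0353, prob=0.170538
Price = Σ prob·payoff / R^6 = 57.260289 / 1.126162 = 50.8455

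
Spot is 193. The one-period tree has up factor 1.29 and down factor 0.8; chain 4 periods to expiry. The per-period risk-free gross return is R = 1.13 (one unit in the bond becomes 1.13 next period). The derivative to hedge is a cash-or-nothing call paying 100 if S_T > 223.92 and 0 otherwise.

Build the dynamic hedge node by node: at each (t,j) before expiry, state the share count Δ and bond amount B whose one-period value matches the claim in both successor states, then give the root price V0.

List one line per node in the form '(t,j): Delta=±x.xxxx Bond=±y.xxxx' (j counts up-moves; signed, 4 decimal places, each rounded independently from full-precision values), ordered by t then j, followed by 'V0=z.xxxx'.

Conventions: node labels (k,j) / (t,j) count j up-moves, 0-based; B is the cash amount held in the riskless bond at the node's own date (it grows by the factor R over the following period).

Since d<R<u, set p* = (R−d)/(u−d) = 0.6735; price each node as the discounted p*-expectation of its children.
Payoffs at expiry: V(4,0)=0.0000, V(4,1)=0.0000, V(4,2)=0.0000, V(4,3)=100.0000, V(4,4)=100.0000
  t=3,j=0: stock 98.8160 → up 127.4726 (V=0.0000), down 79.0528 (V=0.0000). Price 0.0000; hedge Δ=0.0000, bond B=0.0000.
  t=3,j=1: stock 159.3408 → up 205.5496 (V=0.0000), down 127.4726 (V=0.0000). Price 0.0000; hedge Δ=0.0000, bond B=0.0000.
  t=3,j=2: stock 256.9370 → up 331.4488 (V=100.0000), down 205.5496 (V=0.0000). Price 59.5991; hedge Δ=0.7943, bond B=-144.4826.
  t=3,j=3: stock 414.3110 → up 534.4612 (V=100.0000), down 331.4488 (V=100.0000). Price 88.4956; hedge Δ=0.0000, bond B=88.4956.
  t=2,j=0: stock 123.5200 → up 159.3408 (V=0.0000), down 98.8160 (V=0.0000). Price 0.0000; hedge Δ=0.0000, bond B=0.0000.
  t=2,j=1: stock 199.1760 → up 256.9370 (V=59.5991), down 159.3408 (V=0.0000). Price 35.5205; hedge Δ=0.6107, bond B=-86.1103.
  t=2,j=2: stock 321.1713 → up 414.3110 (V=88.4956), down 256.9370 (V=59.5991). Price 69.9646; hedge Δ=0.1836, bond B=10.9921.
  t=1,j=0: stock 154.4000 → up 199.1760 (V=35.5205), down 123.5200 (V=0.0000). Price 21.1699; hedge Δ=0.4695, bond B=-51.3209.
  t=1,j=1: stock 248.9700 → up 321.1713 (V=69.9646), down 199.1760 (V=35.5205). Price 51.9624; hedge Δ=0.2823, bond B=-18.3317.
  t=0,j=0: stock 193.0000 → up 248.9700 (V=51.9624), down 154.4000 (V=21.1699). Price 37.0865; hedge Δ=0.3256, bond B=-25.7555.
Sanity check at the root: Δ(0,0)·S0 + B(0,0) reproduces V0 = 37.0865.

(0,0): Delta=0.3256 Bond=-25.7555
(1,0): Delta=0.4695 Bond=-51.3209
(1,1): Delta=0.2823 Bond=-18.3317
(2,0): Delta=0.0000 Bond=0.0000
(2,1): Delta=0.6107 Bond=-86.1103
(2,2): Delta=0.1836 Bond=10.9921
(3,0): Delta=0.0000 Bond=0.0000
(3,1): Delta=0.0000 Bond=0.0000
(3,2): Delta=0.7943 Bond=-144.4826
(3,3): Delta=0.0000 Bond=88.4956
V0=37.0865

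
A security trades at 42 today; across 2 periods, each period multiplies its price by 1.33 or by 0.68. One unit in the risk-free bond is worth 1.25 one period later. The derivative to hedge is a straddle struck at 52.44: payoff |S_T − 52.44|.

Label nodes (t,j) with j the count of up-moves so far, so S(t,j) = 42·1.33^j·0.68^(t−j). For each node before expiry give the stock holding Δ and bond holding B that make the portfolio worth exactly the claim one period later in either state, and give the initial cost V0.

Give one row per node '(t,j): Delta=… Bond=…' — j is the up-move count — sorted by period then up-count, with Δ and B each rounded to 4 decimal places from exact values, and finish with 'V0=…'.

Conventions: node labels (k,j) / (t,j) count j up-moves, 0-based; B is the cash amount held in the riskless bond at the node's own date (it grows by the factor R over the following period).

(0,0): Delta=0.1232 Bond=7.8994
(1,0): Delta=-1.0000 Bond=41.9520
(1,1): Delta=0.2038 Bond=5.3721
V0=13.0726

No-arbitrage ⇒ martingale measure with p* = (R−d)/(u−d) = 0.8769.
Payoffs at expiry: V(2,0)=33.0192, V(2,1)=14.4552, V(2,2)=21.8538
(1,0): S=28.5600. Δ = (V_up−V_dn)/(S_up−S_dn) = (14.4552−33.0192)/(37.9848−19.4208) = -1.0000. V = [p*·14.4552 + (1−p*)·33.0192]/1.25 = 13.3920. B = V − Δ·S = 41.9520.
(1,1): S=55.8600. Δ = (V_up−V_dn)/(S_up−S_dn) = (21.8538−14.4552)/(74.2938−37.9848) = 0.2038. V = [p*·21.8538 + (1−p*)·14.4552]/1.25 = 16.7546. B = V − Δ·S = 5.3721.
(0,0): S=42.0000. Δ = (V_up−V_dn)/(S_up−S_dn) = (16.7546−13.3920)/(55.8600−28.5600) = 0.1232. V = [p*·16.7546 + (1−p*)·13.3920]/1.25 = 13.0726. B = V − Δ·S = 7.8994.
Check: Δ(0,0)·S0 + B(0,0) = 13.0726 = V0.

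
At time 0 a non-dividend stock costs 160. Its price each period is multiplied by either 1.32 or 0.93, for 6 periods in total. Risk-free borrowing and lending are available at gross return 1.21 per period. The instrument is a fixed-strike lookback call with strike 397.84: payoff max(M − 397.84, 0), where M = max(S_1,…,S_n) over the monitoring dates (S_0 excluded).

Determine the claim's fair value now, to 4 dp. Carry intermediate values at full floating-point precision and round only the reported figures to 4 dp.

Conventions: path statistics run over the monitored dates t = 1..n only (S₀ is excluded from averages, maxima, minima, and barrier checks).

With p* = (R−d)/(u−d) = 0.7179, sum probability × payoff across the paths and divide by R^6.
Enumerate all 2^6 = 64 price paths (U = up ×1.32, D = down ×0.93); each path with k up-moves has probability p*^k·(1−p*)^(6−k).
DDDDDD: M=148.8000, payoff=0.0000, prob=0.000503
UDDDDD: M=211.2000, payoff=0.0000, prob=0.001282
DUDDDD: M=196.4160, payoff=0.0000, prob=0.001282
UUDDDD: M=278.7840, payoff=0.0000, prob=0.003262
DDUDDD: M=182.6669, payoff=0.0000, prob=0.001282
UDUDDD: M=259.2691, payoff=0.0000, prob=0.003262
DUUDDD: M=259.2691, payoff=0.0000, prob=0.003262
UUUDDD: M=367.9949, payoff=0.0000, prob=0.008304
DDDUDD: M=169.8802, payoff=0.0000, prob=0.001282
UDDUDD: M=241.1203, payoff=0.0000, prob=0.003262
DUDUDD: M=241.1203, payoff=0.0000, prob=0.003262
UUDUDD: M=342.2352, payoff=0.0000, prob=0.008304
DDUUDD: M=241.1203, payoff=0.0000, prob=0.003262
UDUUDD: M=342.2352, payoff=0.0000, prob=0.008304
DUUUDD: M=342.2352, payoff=0.0000, prob=0.008304
UUUUDD: M=485.7532, payoff=87.9132, prob=0.021136
DDDDUD: M=157.9886, payoff=0.0000, prob=0.001282
UDDDUD: M=224.2419, payoff=0.0000, prob=0.003262
DUDDUD: M=224.2419, payoff=0.0000, prob=0.003262
UUDDUD: M=318.2788, payoff=0.0000, prob=0.008304
DDUDUD: M=224.2419, payoff=0.0000, prob=0.003262
UDUDUD: M=318.2788, payoff=0.0000, prob=0.008304
DUUDUD: M=318.2788, payoff=0.0000, prob=0.008304
UUUDUD: M=451.7505, payoff=53.9105, prob=0.021136
DDDUUD: M=224.2419, payoff=0.0000, prob=0.003262
UDDUUD: M=318.2788, payoff=0.0000, prob=0.008304
DUDUUD: M=318.2788, payoff=0.0000, prob=0.008304
UUDUUD: M=451.7505, payoff=53.9105, prob=0.021136
DDUUUD: M=318.2788, payoff=0.0000, prob=0.008304
UDUUUD: M=451.7505, payoff=53.9105, prob=0.021136
DUUUUD: M=451.7505, payoff=53.9105, prob=0.021136
UUUUUD: M=641.1943, payoff=243.3543, prob=0.053802
DDDDDU: M=148.8000, payoff=0.0000, prob=0.001282
UDDDDU: M=211.2000, payoff=0.0000, prob=0.003262
DUDDDU: M=208.5449, payoff=0.0000, prob=0.003262
UUDDDU: M=295.9993, payoff=0.0000, prob=0.008304
DDUDDU: M=208.5449, payoff=0.0000, prob=0.003262
UDUDDU: M=295.9993, payoff=0.0000, prob=0.008304
DUUDDU: M=295.9993, payoff=0.0000, prob=0.008304
UUUDDU: M=420.1280, payoff=22.2880, prob=0.021136
DDDUDU: M=208.5449, payoff=0.0000, prob=0.003262
UDDUDU: M=295.9993, payoff=0.0000, prob=0.008304
DUDUDU: M=295.9993, payoff=0.0000, prob=0.008304
UUDUDU: M=420.1280, payoff=22.2880, prob=0.021136
DDUUDU: M=295.9993, payoff=0.0000, prob=0.008304
UDUUDU: M=420.1280, payoff=22.2880, prob=0.021136
DUUUDU: M=420.1280, payoff=22.2880, prob=0.021136
UUUUDU: M=596.3107, payoff=198.4707, prob=0.053802
DDDDUU: M=208.5449, payoff=0.0000, prob=0.003262
UDDDUU: M=295.9993, payoff=0.0000, prob=0.008304
DUDDUU: M=295.9993, payoff=0.0000, prob=0.008304
UUDDUU: M=420.1280, payoff=22.2880, prob=0.021136
DDUDUU: M=295.9993, payoff=0.0000, prob=0.008304
UDUDUU: M=420.1280, payoff=22.2880, prob=0.021136
DUUDUU: M=420.1280, payoff=22.2880, prob=0.021136
UUUDUU: M=596.3107, payoff=198.4707, prob=0.053802
DDDUUU: M=295.9993, payoff=0.0000, prob=0.008304
UDDUUU: M=420.1280, payoff=22.2880, prob=0.021136
DUDUUU: M=420.1280, payoff=22.2880, prob=0.021136
UUDUUU: M=596.3107, payoff=198.4707, prob=0.053802
DDUUUU: M=420.1280, payoff=22.2880, prob=0.021136
UDUUUU: M=596.3107, payoff=198.4707, prob=0.053802
DUUUUU: M=596.3107, payoff=198.4707, prob=0.053802
UUUUUU: M=846.3764, payoff=448.5364, prob=0.136950
Price = Σ prob·payoff / R^6 = 139.036820 / 3.138428 = 44.3014

price = 44.3014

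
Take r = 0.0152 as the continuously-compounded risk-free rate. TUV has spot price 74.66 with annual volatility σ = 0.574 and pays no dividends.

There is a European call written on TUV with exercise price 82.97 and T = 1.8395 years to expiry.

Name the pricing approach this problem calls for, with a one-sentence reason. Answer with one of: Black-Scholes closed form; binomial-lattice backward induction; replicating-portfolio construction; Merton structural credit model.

Key observation: a European-exercise option on TUV struck at 82.97 — a GBM underlying with constant parameters — admits an analytic price: the data contain no early exercise, no discrete tree, no debt structure.

framework: Black-Scholes closed form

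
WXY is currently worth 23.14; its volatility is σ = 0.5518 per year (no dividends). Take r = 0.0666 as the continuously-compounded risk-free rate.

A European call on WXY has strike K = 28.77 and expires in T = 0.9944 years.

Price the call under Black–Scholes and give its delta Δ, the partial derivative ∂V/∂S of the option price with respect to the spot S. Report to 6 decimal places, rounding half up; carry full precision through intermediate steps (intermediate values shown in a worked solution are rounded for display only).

price = 3.732461
Δ = 0.499888

σ√T = 0.5518·√0.9944 = 0.550253
d₁ = (ln(S/K) + (r+σ²/2)T) / (σ√T) = (ln(23.14/28.77) + (0.0666+0.5518²/2)·0.9944) / 0.550253 = (-0.217770 + 0.217616) / 0.550253 = -0.000281
d₂ = d₁ − σ√T = -0.000281 − 0.550253 = -0.550533
e^{−rT} = 0.935918
N(d₁) = 0.499888,  N(d₂) = 0.290977
Call price V = S·N(d₁) − K·e^{−rT}·N(d₂) = 11.567411 − 7.834950 = 3.732461
Δ = N(d₁) = 0.499888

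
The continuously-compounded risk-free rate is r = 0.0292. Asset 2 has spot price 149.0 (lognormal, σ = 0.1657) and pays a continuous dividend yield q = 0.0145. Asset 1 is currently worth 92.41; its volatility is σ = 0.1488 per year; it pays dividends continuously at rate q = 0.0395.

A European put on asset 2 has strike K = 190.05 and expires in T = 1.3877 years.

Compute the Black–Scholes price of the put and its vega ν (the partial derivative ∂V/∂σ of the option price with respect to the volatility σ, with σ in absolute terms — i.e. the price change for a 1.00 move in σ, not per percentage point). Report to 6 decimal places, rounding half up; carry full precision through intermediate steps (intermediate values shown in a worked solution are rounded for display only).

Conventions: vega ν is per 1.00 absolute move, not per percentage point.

σ√T = 0.1657·√1.3877 = 0.195196
d₁ = (ln(S/K) + (r−q+σ²/2)T) / (σ√T) = (ln(149.0/190.05) + (0.0292−0.0145+0.1657²/2)·1.3877) / 0.195196 = (-0.243341 + 0.039450) / 0.195196 = -1.044547
d₂ = d₁ − σ√T = -1.044547 − 0.195196 = -1.239742
e^{−rT} = 0.960289
e^{−qT} = 0.980079
N(−d₁) = 0.851884,  N(−d₂) = 0.892465
Put price V = K·e^{−rT}·N(−d₂) − S·e^{−qT}·N(−d₁) = 162.877430 − 124.402140 = 38.475290
φ(d₁) = (1/√(2π))·e^{−d₁²/2} = 0.231199
ν = S·e^{−qT}·φ(d₁)·√T = 39.772323

price = 38.475290
ν = 39.772323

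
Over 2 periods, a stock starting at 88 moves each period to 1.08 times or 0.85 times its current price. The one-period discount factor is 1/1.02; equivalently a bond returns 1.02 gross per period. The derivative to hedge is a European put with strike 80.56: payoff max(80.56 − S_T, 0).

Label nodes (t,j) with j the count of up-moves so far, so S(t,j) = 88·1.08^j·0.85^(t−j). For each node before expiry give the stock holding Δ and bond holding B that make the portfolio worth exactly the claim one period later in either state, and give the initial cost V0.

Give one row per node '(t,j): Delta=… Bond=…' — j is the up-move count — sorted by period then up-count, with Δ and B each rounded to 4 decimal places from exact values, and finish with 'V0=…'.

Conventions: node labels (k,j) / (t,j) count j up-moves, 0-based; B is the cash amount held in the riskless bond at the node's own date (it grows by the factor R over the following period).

No-arbitrage ⇒ martingale measure with p* = (R−d)/(u−d) = 0.7391.
Expiry values: V(2,0)=16.9800, V(2,1)=0.0000, V(2,2)=0.0000
Node (1,0) S=74.8000: V=(p*·0.0000+(1−p*)·16.9800)/1.02=4.3427; Δ=(0.0000−16.9800)/(80.7840−63.5800)=-0.9870; B=V−Δ·S=78.1688
Node (1,1) S=95.0400: V=(p*·0.0000+(1−p*)·0.0000)/1.02=0.0000; Δ=(0.0000−0.0000)/(102.6432−80.7840)=0.0000; B=V−Δ·S=0.0000
Node (0,0) S=88.0000: V=(p*·0.0000+(1−p*)·4.3427)/1.02=1.1107; Δ=(0.0000−4.3427)/(95.0400−74.8000)=-0.2146; B=V−Δ·S=19.9920
Check: Δ(0,0)·S0 + B(0,0) = 1.1107 = V0.

(0,0): Delta=-0.2146 Bond=19.9920
(1,0): Delta=-0.9870 Bond=78.1688
(1,1): Delta=0.0000 Bond=0.0000
V0=1.1107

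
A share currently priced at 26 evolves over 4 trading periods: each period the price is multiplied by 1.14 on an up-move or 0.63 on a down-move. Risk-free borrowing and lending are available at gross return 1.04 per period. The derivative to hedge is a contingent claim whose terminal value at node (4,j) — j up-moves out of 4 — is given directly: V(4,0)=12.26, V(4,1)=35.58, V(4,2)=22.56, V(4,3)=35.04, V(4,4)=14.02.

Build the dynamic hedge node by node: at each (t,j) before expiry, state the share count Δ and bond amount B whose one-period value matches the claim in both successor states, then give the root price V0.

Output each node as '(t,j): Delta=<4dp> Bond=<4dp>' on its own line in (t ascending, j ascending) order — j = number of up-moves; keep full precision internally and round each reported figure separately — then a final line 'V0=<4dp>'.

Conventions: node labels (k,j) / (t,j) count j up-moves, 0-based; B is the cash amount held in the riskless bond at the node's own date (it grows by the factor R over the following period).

(0,0): Delta=-0.4833 Bond=33.4041
(1,0): Delta=0.5376 Bond=18.0184
(1,1): Delta=-0.6209 Bond=38.8188
(2,0): Delta=-1.0769 Bond=35.4002
(2,1): Delta=0.7552 Bond=14.6754
(2,2): Delta=-0.8063 Bond=46.6389
(3,0): Delta=7.0334 Bond=-15.9106
(3,1): Delta=-2.1701 Bond=49.6765
(3,2): Delta=1.1495 Bond=6.8688
(3,3): Delta=-1.0700 Bond=58.6595
V0=20.8392

No-arbitrage ⇒ martingale measure with p* = (R−d)/(u−d) = 0.8039.
Payoffs at expiry: V(4,0)=12.2600, V(4,1)=35.5800, V(4,2)=22.5600, V(4,3)=35.0400, V(4,4)=14.0200
(3,0): S=6.5012. Δ = (V_up−V_dn)/(S_up−S_dn) = (35.5800−12.2600)/(7.4114−4.0958) = 7.0334. V = [p*·35.5800 + (1−p*)·12.2600]/1.04 = 29.8149. B = V − Δ·S = -15.9106.
(3,1): S=11.7641. Δ = (V_up−V_dn)/(S_up−S_dn) = (22.5600−35.5800)/(13.4111−7.4114) = -2.1701. V = [p*·22.5600 + (1−p*)·35.5800]/1.04 = 24.1471. B = V − Δ·S = 49.6765.
(3,2): S=21.2874. Δ = (V_up−V_dn)/(S_up−S_dn) = (35.0400−22.5600)/(24.2677−13.4111) = 1.1495. V = [p*·35.0400 + (1−p*)·22.5600]/1.04 = 31.3394. B = V − Δ·S = 6.8688.
(3,3): S=38.5201. Δ = (V_up−V_dn)/(S_up−S_dn) = (14.0200−35.0400)/(43.9130−24.2677) = -1.0700. V = [p*·14.0200 + (1−p*)·35.0400]/1.04 = 17.4438. B = V − Δ·S = 58.6595.
(2,0): S=10.3194. Δ = (V_up−V_dn)/(S_up−S_dn) = (24.1471−29.8149)/(11.7641−6.5012) = -1.0769. V = [p*·24.1471 + (1−p*)·29.8149]/1.04 = 24.2869. B = V − Δ·S = 35.4002.
(2,1): S=18.6732. Δ = (V_up−V_dn)/(S_up−S_dn) = (31.3394−24.1471)/(21.2874−11.7641) = 0.7552. V = [p*·31.3394 + (1−p*)·24.1471]/1.04 = 28.7780. B = V − Δ·S = 14.6754.
(2,2): S=33.7896. Δ = (V_up−V_dn)/(S_up−S_dn) = (17.4438−31.3394)/(38.5201−21.2874) = -0.8063. V = [p*·17.4438 + (1−p*)·31.3394]/1.04 = 19.3927. B = V − Δ·S = 46.6389.
(1,0): S=16.3800. Δ = (V_up−V_dn)/(S_up−S_dn) = (28.7780−24.2869)/(18.6732−10.3194) = 0.5376. V = [p*·28.7780 + (1−p*)·24.2869]/1.04 = 26.8244. B = V − Δ·S = 18.0184.
(1,1): S=29.6400. Δ = (V_up−V_dn)/(S_up−S_dn) = (19.3927−28.7780)/(33.7896−18.6732) = -0.6209. V = [p*·19.3927 + (1−p*)·28.7780]/1.04 = 20.4163. B = V − Δ·S = 38.8188.
(0,0): S=26.0000. Δ = (V_up−V_dn)/(S_up−S_dn) = (20.4163−26.8244)/(29.6400−16.3800) = -0.4833. V = [p*·20.4163 + (1−p*)·26.8244]/1.04 = 20.8392. B = V − Δ·S = 33.4041.
As a check, the time-0 holding Δ(0,0)·S0 + B(0,0) comes to 20.8392 — exactly V0.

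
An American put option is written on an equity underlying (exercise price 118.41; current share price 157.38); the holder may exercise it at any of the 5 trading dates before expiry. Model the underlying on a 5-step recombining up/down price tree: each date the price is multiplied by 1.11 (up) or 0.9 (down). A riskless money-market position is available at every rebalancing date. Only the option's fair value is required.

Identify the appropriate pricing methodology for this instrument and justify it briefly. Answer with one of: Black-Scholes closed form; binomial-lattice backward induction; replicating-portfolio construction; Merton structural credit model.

framework: binomial-lattice backward induction

Key observation: the exercise right at every one of the 5 steps is what matters: each node needs max(118.41 − S, continuation), which only the stepwise tree valuation starting from spot 157.38 delivers.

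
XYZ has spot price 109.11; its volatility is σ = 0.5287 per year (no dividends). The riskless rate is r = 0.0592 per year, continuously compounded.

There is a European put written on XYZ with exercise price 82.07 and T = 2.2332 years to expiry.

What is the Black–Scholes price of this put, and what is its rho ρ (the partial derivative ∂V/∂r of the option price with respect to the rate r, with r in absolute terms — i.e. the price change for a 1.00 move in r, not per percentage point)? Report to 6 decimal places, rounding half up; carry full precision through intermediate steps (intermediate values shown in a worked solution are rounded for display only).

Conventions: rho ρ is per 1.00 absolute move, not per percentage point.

price = 12.729580
ρ = -71.812236

σ√T = 0.5287·√2.2332 = 0.790084
d₁ = (ln(S/K) + (r+σ²/2)T) / (σ√T) = (ln(109.11/82.07) + (0.0592+0.5287²/2)·2.2332) / 0.790084 = (0.284784 + 0.444322) / 0.790084 = 0.922821
d₂ = d₁ − σ√T = 0.922821 − 0.790084 = 0.132737
e^{−rT} = 0.876161
N(−d₁) = 0.178050,  N(−d₂) = 0.447201
Put price V = K·e^{−rT}·N(−d₂) − S·N(−d₁) = 32.156652 − 19.427072 = 12.729580
ρ = −K·T·e^{−rT}·N(−d₂) = -71.812236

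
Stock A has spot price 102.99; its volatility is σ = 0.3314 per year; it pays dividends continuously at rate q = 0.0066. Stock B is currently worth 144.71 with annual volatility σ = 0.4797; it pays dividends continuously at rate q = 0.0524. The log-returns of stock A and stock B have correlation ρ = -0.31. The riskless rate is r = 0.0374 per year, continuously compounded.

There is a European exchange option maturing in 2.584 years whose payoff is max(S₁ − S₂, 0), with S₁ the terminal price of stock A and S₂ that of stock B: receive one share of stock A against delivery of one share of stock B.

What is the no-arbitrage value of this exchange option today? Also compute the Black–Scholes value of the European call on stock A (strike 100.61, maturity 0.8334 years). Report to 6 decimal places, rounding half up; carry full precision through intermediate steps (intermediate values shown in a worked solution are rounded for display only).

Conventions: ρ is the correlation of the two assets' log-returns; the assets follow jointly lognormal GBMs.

exchange price = 34.479528
price(stock A call K=100.61) = 14.628180

σ_eff = √(σ₁² + σ₂² − 2ρσ₁σ₂) = √(0.3314² + 0.4797² − 2·-0.31·0.3314·0.4797) = 0.662194
d₁ = (ln(S₁/S₂) + (q₂ − q₁ + σ_eff²/2)T) / (σ_eff√T) = (ln(102.99/144.71) + (0.0524 − 0.0066 + 0.219251)·2.584) / 1.064465 = 0.323910
d₂ = d₁ − σ_eff√T = 0.323910 − 1.064465 = -0.740556
N(d₁) = 0.626997,  N(d₂) = 0.229481
V = S₁·e^{−q₁T}·N(d₁) − S₂·e^{−q₂T}·N(d₂) = 63.482461 − 29.002933 = 34.479528
[vanilla: stock A call K=100.61]
σ√T = 0.3314·√0.8334 = 0.302538
d₁ = (ln(S/K) + (r−q+σ²/2)T) / (σ√T) = (ln(102.99/100.61) + (0.0374−0.0066+0.3314²/2)·0.8334) / 0.302538 = (0.023380 + 0.071433) / 0.302538 = 0.313394
d₂ = d₁ − σ√T = 0.313394 − 0.302538 = 0.010856
e^{−rT} = 0.969312
e^{−qT} = 0.994515
N(d₁) = 0.623009,  N(d₂) = 0.504331
price = S·e^{−qT}·N(d₁) − K·e^{−rT}·N(d₂) = 63.811770 − 49.183590 = 14.628180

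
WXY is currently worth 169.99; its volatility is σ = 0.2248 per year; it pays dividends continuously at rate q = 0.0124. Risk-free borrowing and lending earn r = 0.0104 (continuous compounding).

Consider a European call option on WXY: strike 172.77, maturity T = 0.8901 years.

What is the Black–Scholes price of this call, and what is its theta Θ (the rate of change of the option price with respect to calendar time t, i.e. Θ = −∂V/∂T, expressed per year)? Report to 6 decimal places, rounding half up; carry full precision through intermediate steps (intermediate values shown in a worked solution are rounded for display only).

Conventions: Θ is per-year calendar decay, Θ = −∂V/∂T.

σ√T = 0.2248·√0.8901 = 0.212088
d₁ = (ln(S/K) + (r−q+σ²/2)T) / (σ√T) = (ln(169.99/172.77) + (0.0104−0.0124+0.2248²/2)·0.8901) / 0.212088 = (-0.016222 + 0.020710) / 0.212088 = 0.021165
d₂ = d₁ − σ√T = 0.021165 − 0.212088 = -0.190923
e^{−rT} = 0.990786
e^{−qT} = 0.989023
N(d₁) = 0.508443,  N(d₂) = 0.424293
Call price V = S·e^{−qT}·N(d₁) − K·e^{−rT}·N(d₂) = 85.481505 − 72.629639 = 12.851866
φ(d₁) = (1/√(2π))·e^{−d₁²/2} = 0.398853
Θ = −S·e^{−qT}·φ(d₁)·σ/(2√T) + q·S·e^{−qT}·N(d₁) − r·K·e^{−rT}·N(d₂) = −7.988949 + 1.059971 − 0.755348 = -7.684327

price = 12.851866
Θ = -7.684327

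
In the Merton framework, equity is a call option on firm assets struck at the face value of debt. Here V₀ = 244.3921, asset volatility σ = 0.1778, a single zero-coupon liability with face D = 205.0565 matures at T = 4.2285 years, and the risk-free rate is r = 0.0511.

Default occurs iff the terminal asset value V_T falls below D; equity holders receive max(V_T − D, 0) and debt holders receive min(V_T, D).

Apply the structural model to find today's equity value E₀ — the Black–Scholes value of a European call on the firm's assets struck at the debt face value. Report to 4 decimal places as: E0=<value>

With assets at 244.3921 and a single debt payment of 205.0565 at 4.2285 years:
d₁ = [ln(V₀/D) + (r + σ²/2)T] / (σ√T)
   = [ln(244.3921/205.0565) + (0.0511 + 0.5·0.1778²)·4.2285] / (0.1778·√4.2285)
   = [0.175488 + 0.282914] / 0.365616 = 1.253781
d₂ = d₁ − σ√T = 1.253781 − 0.365616 = 0.888165
N(d₁) = 0.895039,  N(d₂) = 0.812774,  e^(−rT) = 0.805674
E₀ = V₀·N(d₁) − D·e^(−rT)·N(d₂)
   = 244.3921·0.895039 − 205.0565·0.805674·0.812774 = 84.463205

E0=84.4632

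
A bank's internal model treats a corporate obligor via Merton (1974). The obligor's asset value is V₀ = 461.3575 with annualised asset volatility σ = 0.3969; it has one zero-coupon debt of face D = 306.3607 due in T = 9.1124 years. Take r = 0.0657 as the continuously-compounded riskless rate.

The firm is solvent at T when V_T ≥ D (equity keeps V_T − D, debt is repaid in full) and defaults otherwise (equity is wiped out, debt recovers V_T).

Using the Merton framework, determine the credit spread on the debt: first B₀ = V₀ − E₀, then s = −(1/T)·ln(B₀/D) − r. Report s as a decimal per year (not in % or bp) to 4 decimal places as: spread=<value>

spread=0.0244

Work the structural quantities from V₀ = 461.3575 against face 306.3607:
d₁ = [ln(V₀/D) + (r + σ²/2)T] / (σ√T)
   = [ln(461.3575/306.3607) + (0.0657 + 0.5·0.3969²)·9.1124] / (0.3969·√9.1124)
   = [0.409410 + 1.316421] / 1.198112 = 1.440459
d₂ = d₁ − σ√T = 1.440459 − 1.198112 = 0.242347
N(d₁) = 0.925131,  N(d₂) = 0.595744,  e^(−rT) = 0.549534
E₀ = V₀·N(d₁) − D·e^(−rT)·N(d₂)
   = 461.3575·0.925131 − 306.3607·0.549534·0.595744 = 326.519329
B₀ = V₀ − E₀ = 461.3575 − 326.519329 = 134.838171
spread = −(1/T)·ln(B₀/D) − r = −(1/9.1124)·ln(134.838171/306.3607) − 0.0657 = 0.02436275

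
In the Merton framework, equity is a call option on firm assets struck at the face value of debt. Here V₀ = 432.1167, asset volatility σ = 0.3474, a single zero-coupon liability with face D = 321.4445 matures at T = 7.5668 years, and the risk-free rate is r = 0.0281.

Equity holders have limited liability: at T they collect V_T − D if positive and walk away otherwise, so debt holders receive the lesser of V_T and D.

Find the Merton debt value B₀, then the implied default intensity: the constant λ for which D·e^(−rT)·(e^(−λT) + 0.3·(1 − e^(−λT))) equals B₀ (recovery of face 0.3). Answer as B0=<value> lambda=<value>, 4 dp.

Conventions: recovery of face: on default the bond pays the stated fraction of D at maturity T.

Work the structural quantities from V₀ = 432.1167 against face 321.4445:
d₁ = [ln(V₀/D) + (r + σ²/2)T] / (σ√T)
   = [ln(432.1167/321.4445) + (0.0281 + 0.5·0.3474²)·7.5668] / (0.3474·√7.5668)
   = [0.295871 + 0.669233] / 0.955622 = 1.009923
d₂ = d₁ − σ√T = 1.009923 − 0.955622 = 0.054301
N(d₁) = 0.843734,  N(d₂) = 0.521652,  e^(−rT) = 0.808458
E₀ = V₀·N(d₁) − D·e^(−rT)·N(d₂)
   = 432.1167·0.843734 − 321.4445·0.808458·0.521652 = 229.027466
B₀ = V₀ − E₀ = 432.1167 − 229.027466 = 203.089234
e^(−λT) = (B₀·e^(rT)/D − 0.3)/(1 − 0.3) = (203.0892·1.236923/321.4445 − 0.3)/0.7 = 0.68784330
λ = −ln(0.68784330)/7.5668 = 0.049452

B0=203.0892 lambda=0.0495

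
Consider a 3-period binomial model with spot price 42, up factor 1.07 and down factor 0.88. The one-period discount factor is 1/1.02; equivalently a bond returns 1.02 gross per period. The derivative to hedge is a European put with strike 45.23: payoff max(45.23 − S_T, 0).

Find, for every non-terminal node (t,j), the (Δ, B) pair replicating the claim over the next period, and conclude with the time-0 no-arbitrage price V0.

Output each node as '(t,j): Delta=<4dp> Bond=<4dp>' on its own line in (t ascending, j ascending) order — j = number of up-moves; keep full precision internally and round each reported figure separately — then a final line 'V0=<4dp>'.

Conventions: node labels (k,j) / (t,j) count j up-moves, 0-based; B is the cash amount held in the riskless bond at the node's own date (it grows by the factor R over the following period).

Since d<R<u, set p* = (R−d)/(u−d) = 0.7368; price each node as the discounted p*-expectation of its children.
Terminal payoffs: V(3,0)=16.6082, V(3,1)=10.4285, V(3,2)=2.9145, V(3,3)=0.0000
(2,0): S=32.5248. Δ = (V_up−V_dn)/(S_up−S_dn) = (10.4285−16.6082)/(34.8015−28.6218) = -1.0000. V = [p*·10.4285 + (1−p*)·16.6082]/1.02 = 11.8183. B = V − Δ·S = 44.3431.
(2,1): S=39.5472. Δ = (V_up−V_dn)/(S_up−S_dn) = (2.9145−10.4285)/(42.3155−34.8015) = -1.0000. V = [p*·2.9145 + (1−p*)·10.4285]/1.02 = 4.7959. B = V − Δ·S = 44.3431.
(2,2): S=48.0858. Δ = (V_up−V_dn)/(S_up−S_dn) = (0.0000−2.9145)/(51.4518−42.3155) = -0.3190. V = [p*·0.0000 + (1−p*)·2.9145]/1.02 = 0.7519. B = V − Δ·S = 16.0914.
(1,0): S=36.9600. Δ = (V_up−V_dn)/(S_up−S_dn) = (4.7959−11.8183)/(39.5472−32.5248) = -1.0000. V = [p*·4.7959 + (1−p*)·11.8183]/1.02 = 6.5137. B = V − Δ·S = 43.4737.
(1,1): S=44.9400. Δ = (V_up−V_dn)/(S_up−S_dn) = (0.7519−4.7959)/(48.0858−39.5472) = -0.4736. V = [p*·0.7519 + (1−p*)·4.7959]/1.02 = 1.7805. B = V − Δ·S = 23.0648.
(0,0): S=42.0000. Δ = (V_up−V_dn)/(S_up−S_dn) = (1.7805−6.5137)/(44.9400−36.9600) = -0.5931. V = [p*·1.7805 + (1−p*)·6.5137]/1.02 = 2.9668. B = V − Δ·S = 27.8780.
As a check, the time-0 holding Δ(0,0)·S0 + B(0,0) comes to 2.9668 — exactly V0.

(0,0): Delta=-0.5931 Bond=27.8780
(1,0): Delta=-1.0000 Bond=43.4737
(1,1): Delta=-0.4736 Bond=23.0648
(2,0): Delta=-1.0000 Bond=44.3431
(2,1): Delta=-1.0000 Bond=44.3431
(2,2): Delta=-0.3190 Bond=16.0914
V0=2.9668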